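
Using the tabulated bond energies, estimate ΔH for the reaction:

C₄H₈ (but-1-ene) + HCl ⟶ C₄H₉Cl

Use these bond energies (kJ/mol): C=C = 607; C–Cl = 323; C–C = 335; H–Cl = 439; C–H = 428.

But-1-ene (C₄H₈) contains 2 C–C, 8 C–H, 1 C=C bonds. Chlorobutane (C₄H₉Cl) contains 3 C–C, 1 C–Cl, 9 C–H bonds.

Bonds broken (reactants):
  C–C: 2 × 335 = 670
  C–H: 8 × 428 = 3424
  C=C: 1 × 607 = 607
  H–Cl: 1 × 439 = 439
  Σ(broken) = 5140 kJ
Bonds formed (products):
  C–C: 3 × 335 = 1005
  C–Cl: 1 × 323 = 323
  C–H: 9 × 428 = 3852
  Σ(formed) = 5180 kJ
ΔH = Σ(broken) − Σ(formed) = 5140 − 5180 = −40 kJ

ΔH ≈ −40 kJ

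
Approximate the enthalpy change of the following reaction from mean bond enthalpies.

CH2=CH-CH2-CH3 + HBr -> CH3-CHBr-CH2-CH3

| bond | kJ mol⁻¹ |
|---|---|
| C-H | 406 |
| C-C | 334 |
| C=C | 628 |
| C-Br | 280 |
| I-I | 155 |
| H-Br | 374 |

Bonds broken (reactants):
  C-C: 2 × 334 = 668
  C-H: 8 × 406 = 3248
  C=C: 1 × 628 = 628
  H-Br: 1 × 374 = 374
  Σ(broken) = 4918 kJ
Bonds formed (products):
  C-Br: 1 × 280 = 280
  C-C: 3 × 334 = 1002
  C-H: 9 × 406 = 3654
  Σ(formed) = 4936 kJ
ΔH = Σ(broken) − Σ(formed) = 4918 − 4936 = −18 kJ

ΔH ≈ −18 kJ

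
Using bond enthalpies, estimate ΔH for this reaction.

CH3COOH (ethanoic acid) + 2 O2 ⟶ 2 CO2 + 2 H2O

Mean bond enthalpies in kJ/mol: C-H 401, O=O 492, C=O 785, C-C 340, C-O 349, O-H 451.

Bonds broken (reactants):
  C-C: 1 × 340 = 340
  C-H: 3 × 401 = 1203
  C-O: 1 × 349 = 349
  C=O: 1 × 785 = 785
  O-H: 1 × 451 = 451
  O=O: 2 × 492 = 984
  Σ(broken) = 4112 kJ
Bonds formed (products):
  C=O: 4 × 785 = 3140
  O-H: 4 × 451 = 1804
  Σ(formed) = 4944 kJ
ΔH = Σ(broken) − Σ(formed) = 4112 − 4944 = −832 kJ

ΔH ≈ −832 kJ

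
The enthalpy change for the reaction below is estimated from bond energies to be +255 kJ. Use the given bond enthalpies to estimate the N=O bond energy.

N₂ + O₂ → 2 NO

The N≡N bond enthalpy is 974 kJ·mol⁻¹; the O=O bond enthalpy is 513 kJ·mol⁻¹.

Let D be the N=O bond energy.
Σ(broken) = 1×974 + 1×513 = 1487
Σ(formed) = 2×D = 2D
ΔH = Σ(broken) − Σ(formed) = (1487) − (2D) = +1487 − 2D
Setting this equal to +255 kJ gives 2D = 1232, so D = 616 kJ/mol.

D(N=O) ≈ 616 kJ/mol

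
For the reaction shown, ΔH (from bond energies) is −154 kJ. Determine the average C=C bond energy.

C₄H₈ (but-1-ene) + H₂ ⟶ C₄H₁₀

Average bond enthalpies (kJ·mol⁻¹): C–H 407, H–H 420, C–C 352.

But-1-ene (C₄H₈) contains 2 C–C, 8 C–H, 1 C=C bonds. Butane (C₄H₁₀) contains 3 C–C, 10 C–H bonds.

Let D be the C=C bond energy.
Σ(broken) = 2×352 + 8×407 + 1×D + 1×420 = 4380 + D
Σ(formed) = 3×352 + 10×407 = 5126
ΔH = Σ(broken) − Σ(formed) = (4380 + D) − (5126) = −746 + D
Setting this equal to −154 kJ gives D = 592 kJ/mol.

D(C=C) ≈ 592 kJ/mol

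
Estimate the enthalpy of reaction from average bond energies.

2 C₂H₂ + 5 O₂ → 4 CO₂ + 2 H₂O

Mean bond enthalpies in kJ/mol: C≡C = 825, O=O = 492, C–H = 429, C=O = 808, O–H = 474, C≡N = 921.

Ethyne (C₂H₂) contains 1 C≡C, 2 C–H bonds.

Bonds broken (reactants):
  C≡C: 2 × 825 = 1650
  C–H: 4 × 429 = 1716
  O=O: 5 × 492 = 2460
  Σ(broken) = 5826 kJ
Bonds formed (products):
  C=O: 8 × 808 = 6464
  O–H: 4 × 474 = 1896
  Σ(formed) = 8360 kJ
ΔH = Σ(broken) − Σ(formed) = 5826 − 8360 = −2534 kJ

ΔH ≈ −2534 kJ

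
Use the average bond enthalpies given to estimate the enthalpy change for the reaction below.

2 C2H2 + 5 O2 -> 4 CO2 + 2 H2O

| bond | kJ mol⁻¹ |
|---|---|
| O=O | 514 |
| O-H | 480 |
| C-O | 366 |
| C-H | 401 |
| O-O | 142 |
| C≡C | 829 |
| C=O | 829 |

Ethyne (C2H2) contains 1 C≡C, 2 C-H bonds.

Bonds broken (reactants):
  C≡C: 2 × 829 = 1658
  C-H: 4 × 401 = 1604
  O=O: 5 × 514 = 2570
  Σ(broken) = 5832 kJ
Bonds formed (products):
  C=O: 8 × 829 = 6632
  O-H: 4 × 480 = 1920
  Σ(formed) = 8552 kJ
ΔH = Σ(broken) − Σ(formed) = 5832 − 8552 = −2720 kJ

ΔH ≈ −2720 kJ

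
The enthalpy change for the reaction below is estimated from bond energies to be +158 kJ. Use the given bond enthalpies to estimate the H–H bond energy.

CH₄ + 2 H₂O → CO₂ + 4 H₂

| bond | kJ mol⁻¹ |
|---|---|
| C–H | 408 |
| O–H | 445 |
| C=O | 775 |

Let D be the H–H bond energy.
Σ(broken) = 4×408 + 4×445 = 3412
Σ(formed) = 2×775 + 4×D = 1550 + 4D
ΔH = Σ(broken) − Σ(formed) = (3412) − (1550 + 4D) = +1862 − 4D
Setting this equal to +158 kJ gives 4D = 1704, so D = 426 kJ/mol.

D(H–H) ≈ 426 kJ/mol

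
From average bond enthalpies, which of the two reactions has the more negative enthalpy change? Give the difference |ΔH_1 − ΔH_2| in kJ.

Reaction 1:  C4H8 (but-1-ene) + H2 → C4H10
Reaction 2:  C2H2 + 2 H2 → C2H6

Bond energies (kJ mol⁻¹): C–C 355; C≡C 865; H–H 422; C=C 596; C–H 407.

Reaction 2, by 123 kJ

Reaction 1:
  Bonds broken (reactants):
    C–C: 2 × 355 = 710
    C–H: 8 × 407 = 3256
    C=C: 1 × 596 = 596
    H–H: 1 × 422 = 422
    Σ(broken) = 4984 kJ
  Bonds formed (products):
    C–C: 3 × 355 = 1065
    C–H: 10 × 407 = 4070
    Σ(formed) = 5135 kJ
  ΔH_1 = 4984 − 5135 = −151 kJ
Reaction 2:
  Bonds broken (reactants):
    C≡C: 1 × 865 = 865
    C–H: 2 × 407 = 814
    H–H: 2 × 422 = 844
    Σ(broken) = 2523 kJ
  Bonds formed (products):
    C–C: 1 × 355 = 355
    C–H: 6 × 407 = 2442
    Σ(formed) = 2797 kJ
  ΔH_2 = 2523 − 2797 = −274 kJ
ΔH_1 − ΔH_2 = +123 kJ, so reaction 2 has the more negative ΔH; |ΔH_1 − ΔH_2| = 123 kJ.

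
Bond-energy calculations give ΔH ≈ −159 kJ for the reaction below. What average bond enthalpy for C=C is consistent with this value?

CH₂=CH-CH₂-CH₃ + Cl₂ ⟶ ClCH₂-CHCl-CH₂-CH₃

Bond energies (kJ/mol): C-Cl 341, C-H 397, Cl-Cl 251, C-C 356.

D(C=C) ≈ 628 kJ/mol

Let D be the C=C bond energy.
Σ(broken) = 2×356 + 8×397 + 1×D + 1×251 = 4139 + D
Σ(formed) = 3×356 + 2×341 + 8×397 = 4926
ΔH = Σ(broken) − Σ(formed) = (4139 + D) − (4926) = −787 + D
Setting this equal to −159 kJ gives D = 628 kJ/mol.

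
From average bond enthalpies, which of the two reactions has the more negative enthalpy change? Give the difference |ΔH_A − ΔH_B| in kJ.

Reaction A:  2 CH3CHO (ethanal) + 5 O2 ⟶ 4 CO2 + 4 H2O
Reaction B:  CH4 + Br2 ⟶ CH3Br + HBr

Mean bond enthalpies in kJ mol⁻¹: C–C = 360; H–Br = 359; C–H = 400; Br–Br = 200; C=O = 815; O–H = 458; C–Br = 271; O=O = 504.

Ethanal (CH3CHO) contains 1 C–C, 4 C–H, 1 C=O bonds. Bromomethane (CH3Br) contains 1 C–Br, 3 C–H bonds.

Reaction A:
  Bonds broken (reactants):
    C–C: 2 × 360 = 720
    C–H: 8 × 400 = 3200
    C=O: 2 × 815 = 1630
    O=O: 5 × 504 = 2520
    Σ(broken) = 8070 kJ
  Bonds formed (products):
    C=O: 8 × 815 = 6520
    O–H: 8 × 458 = 3664
    Σ(formed) = 10184 kJ
  ΔH_A = 8070 − 10184 = −2114 kJ
Reaction B:
  Bonds broken (reactants):
    Br–Br: 1 × 200 = 200
    C–H: 4 × 400 = 1600
    Σ(broken) = 1800 kJ
  Bonds formed (products):
    C–Br: 1 × 271 = 271
    C–H: 3 × 400 = 1200
    H–Br: 1 × 359 = 359
    Σ(formed) = 1830 kJ
  ΔH_B = 1800 − 1830 = −30 kJ
ΔH_A − ΔH_B = −2084 kJ, so reaction A has the more negative ΔH; |ΔH_A − ΔH_B| = 2084 kJ.

Reaction A, by 2084 kJ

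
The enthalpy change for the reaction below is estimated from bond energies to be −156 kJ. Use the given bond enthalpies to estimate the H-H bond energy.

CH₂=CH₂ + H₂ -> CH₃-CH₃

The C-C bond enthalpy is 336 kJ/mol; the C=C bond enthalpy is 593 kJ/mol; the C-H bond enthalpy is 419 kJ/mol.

D(H-H) ≈ 425 kJ/mol

Let D be the H-H bond energy.
Σ(broken) = 4×419 + 1×593 + 1×D = 2269 + D
Σ(formed) = 1×336 + 6×419 = 2850
ΔH = Σ(broken) − Σ(formed) = (2269 + D) − (2850) = −581 + D
Setting this equal to −156 kJ gives D = 425 kJ/mol.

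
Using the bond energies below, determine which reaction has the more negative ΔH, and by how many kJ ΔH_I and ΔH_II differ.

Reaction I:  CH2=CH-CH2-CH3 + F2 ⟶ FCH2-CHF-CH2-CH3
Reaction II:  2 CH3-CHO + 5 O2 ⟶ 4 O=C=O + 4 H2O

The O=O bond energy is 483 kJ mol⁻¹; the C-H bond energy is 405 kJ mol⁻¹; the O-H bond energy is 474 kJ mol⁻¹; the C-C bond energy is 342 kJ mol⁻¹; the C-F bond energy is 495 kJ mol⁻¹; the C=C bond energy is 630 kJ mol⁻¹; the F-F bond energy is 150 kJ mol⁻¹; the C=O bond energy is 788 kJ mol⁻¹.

Reaction I:
  Bonds broken (reactants):
    C-C: 2 × 342 = 684
    C-H: 8 × 405 = 3240
    C=C: 1 × 630 = 630
    F-F: 1 × 150 = 150
    Σ(broken) = 4704 kJ
  Bonds formed (products):
    C-C: 3 × 342 = 1026
    C-F: 2 × 495 = 990
    C-H: 8 × 405 = 3240
    Σ(formed) = 5256 kJ
  ΔH_I = 4704 − 5256 = −552 kJ
Reaction II:
  Bonds broken (reactants):
    C-C: 2 × 342 = 684
    C-H: 8 × 405 = 3240
    C=O: 2 × 788 = 1576
    O=O: 5 × 483 = 2415
    Σ(broken) = 7915 kJ
  Bonds formed (products):
    C=O: 8 × 788 = 6304
    O-H: 8 × 474 = 3792
    Σ(formed) = 10096 kJ
  ΔH_II = 7915 − 10096 = −2181 kJ
ΔH_I − ΔH_II = +1629 kJ, so reaction II has the more negative ΔH; |ΔH_I − ΔH_II| = 1629 kJ.

Reaction II, by 1629 kJ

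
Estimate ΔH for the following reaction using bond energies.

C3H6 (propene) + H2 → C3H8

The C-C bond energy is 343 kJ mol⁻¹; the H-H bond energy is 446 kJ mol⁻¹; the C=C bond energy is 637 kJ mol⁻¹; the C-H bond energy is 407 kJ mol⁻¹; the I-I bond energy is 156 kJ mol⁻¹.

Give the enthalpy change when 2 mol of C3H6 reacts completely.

ΔH = −148 kJ

Bonds broken (reactants):
  C-C: 1 × 343 = 343
  C-H: 6 × 407 = 2442
  C=C: 1 × 637 = 637
  H-H: 1 × 446 = 446
  Σ(broken) = 3868 kJ
Bonds formed (products):
  C-C: 2 × 343 = 686
  C-H: 8 × 407 = 3256
  Σ(formed) = 3942 kJ
ΔH = Σ(broken) − Σ(formed) = 3868 − 3942 = −74 kJ
For 2× the reaction as written: 2 × (−74) = −148 kJ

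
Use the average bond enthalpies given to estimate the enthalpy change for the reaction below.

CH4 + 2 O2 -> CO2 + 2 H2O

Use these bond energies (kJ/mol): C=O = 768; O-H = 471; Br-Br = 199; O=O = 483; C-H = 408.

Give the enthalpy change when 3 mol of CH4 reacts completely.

ΔH = −2466 kJ

Bonds broken (reactants):
  C-H: 4 × 408 = 1632
  O=O: 2 × 483 = 966
  Σ(broken) = 2598 kJ
Bonds formed (products):
  C=O: 2 × 768 = 1536
  O-H: 4 × 471 = 1884
  Σ(formed) = 3420 kJ
ΔH = Σ(broken) − Σ(formed) = 2598 − 3420 = −822 kJ
For 3× the reaction as written: 3 × (−822) = −2466 kJ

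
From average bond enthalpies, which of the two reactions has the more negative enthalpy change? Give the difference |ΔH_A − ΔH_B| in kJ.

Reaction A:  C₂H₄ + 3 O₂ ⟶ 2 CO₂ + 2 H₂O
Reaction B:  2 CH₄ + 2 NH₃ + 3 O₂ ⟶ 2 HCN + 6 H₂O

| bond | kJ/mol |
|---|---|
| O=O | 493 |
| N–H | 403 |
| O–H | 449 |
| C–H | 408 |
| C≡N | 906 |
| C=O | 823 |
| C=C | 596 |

Reaction A:
  Bonds broken (reactants):
    C–H: 4 × 408 = 1632
    C=C: 1 × 596 = 596
    O=O: 3 × 493 = 1479
    Σ(broken) = 3707 kJ
  Bonds formed (products):
    C=O: 4 × 823 = 3292
    O–H: 4 × 449 = 1796
    Σ(formed) = 5088 kJ
  ΔH_A = 3707 − 5088 = −1381 kJ
Reaction B:
  Bonds broken (reactants):
    C–H: 8 × 408 = 3264
    N–H: 6 × 403 = 2418
    O=O: 3 × 493 = 1479
    Σ(broken) = 7161 kJ
  Bonds formed (products):
    C≡N: 2 × 906 = 1812
    C–H: 2 × 408 = 816
    O–H: 12 × 449 = 5388
    Σ(formed) = 8016 kJ
  ΔH_B = 7161 − 8016 = −855 kJ
ΔH_A − ΔH_B = −526 kJ, so reaction A has the more negative ΔH; |ΔH_A − ΔH_B| = 526 kJ.

Reaction A, by 526 kJ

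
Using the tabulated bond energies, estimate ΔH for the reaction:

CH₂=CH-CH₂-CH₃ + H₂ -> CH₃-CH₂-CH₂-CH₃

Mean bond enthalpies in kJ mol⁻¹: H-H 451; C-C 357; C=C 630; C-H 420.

ΔH ≈ −116 kJ

Bonds broken (reactants):
  C-C: 2 × 357 = 714
  C-H: 8 × 420 = 3360
  C=C: 1 × 630 = 630
  H-H: 1 × 451 = 451
  Σ(broken) = 5155 kJ
Bonds formed (products):
  C-C: 3 × 357 = 1071
  C-H: 10 × 420 = 4200
  Σ(formed) = 5271 kJ
ΔH = Σ(broken) − Σ(formed) = 5155 − 5271 = −116 kJ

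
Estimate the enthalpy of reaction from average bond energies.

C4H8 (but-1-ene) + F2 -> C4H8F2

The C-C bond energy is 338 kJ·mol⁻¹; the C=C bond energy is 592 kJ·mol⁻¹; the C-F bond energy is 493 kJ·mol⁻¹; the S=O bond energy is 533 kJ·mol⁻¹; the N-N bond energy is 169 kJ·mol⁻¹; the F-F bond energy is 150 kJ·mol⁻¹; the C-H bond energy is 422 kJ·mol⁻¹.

ΔH ≈ −582 kJ

Bonds broken (reactants):
  C-C: 2 × 338 = 676
  C-H: 8 × 422 = 3376
  C=C: 1 × 592 = 592
  F-F: 1 × 150 = 150
  Σ(broken) = 4794 kJ
Bonds formed (products):
  C-C: 3 × 338 = 1014
  C-F: 2 × 493 = 986
  C-H: 8 × 422 = 3376
  Σ(formed) = 5376 kJ
ΔH = Σ(broken) − Σ(formed) = 4794 − 5376 = −582 kJ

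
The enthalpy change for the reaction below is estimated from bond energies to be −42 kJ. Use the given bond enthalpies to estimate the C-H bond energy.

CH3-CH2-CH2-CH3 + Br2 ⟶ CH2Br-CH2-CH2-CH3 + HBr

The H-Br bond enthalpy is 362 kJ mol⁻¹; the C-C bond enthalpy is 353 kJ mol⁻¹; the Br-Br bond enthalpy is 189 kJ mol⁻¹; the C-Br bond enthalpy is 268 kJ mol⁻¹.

D(C-H) ≈ 399 kJ/mol

Let D be the C-H bond energy.
Σ(broken) = 1×189 + 3×353 + 10×D = 1248 + 10D
Σ(formed) = 1×268 + 3×353 + 9×D + 1×362 = 1689 + 9D
ΔH = Σ(broken) − Σ(formed) = (1248 + 10D) − (1689 + 9D) = −441 + D
Setting this equal to −42 kJ gives D = 399 kJ/mol.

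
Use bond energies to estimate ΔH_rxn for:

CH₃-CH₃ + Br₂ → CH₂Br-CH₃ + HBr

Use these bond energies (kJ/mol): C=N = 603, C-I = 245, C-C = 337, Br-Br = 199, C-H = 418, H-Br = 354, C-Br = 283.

Bonds broken (reactants):
  Br-Br: 1 × 199 = 199
  C-C: 1 × 337 = 337
  C-H: 6 × 418 = 2508
  Σ(broken) = 3044 kJ
Bonds formed (products):
  C-Br: 1 × 283 = 283
  C-C: 1 × 337 = 337
  C-H: 5 × 418 = 2090
  H-Br: 1 × 354 = 354
  Σ(formed) = 3064 kJ
ΔH = Σ(broken) − Σ(formed) = 3044 − 3064 = −20 kJ

ΔH ≈ −20 kJ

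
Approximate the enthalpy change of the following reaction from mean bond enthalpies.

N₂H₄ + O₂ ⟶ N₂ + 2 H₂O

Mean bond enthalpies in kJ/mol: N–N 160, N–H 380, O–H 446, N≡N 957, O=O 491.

Bonds broken (reactants):
  N–H: 4 × 380 = 1520
  N–N: 1 × 160 = 160
  O=O: 1 × 491 = 491
  Σ(broken) = 2171 kJ
Bonds formed (products):
  N≡N: 1 × 957 = 957
  O–H: 4 × 446 = 1784
  Σ(formed) = 2741 kJ
ΔH = Σ(broken) − Σ(formed) = 2171 − 2741 = −570 kJ

ΔH ≈ −570 kJ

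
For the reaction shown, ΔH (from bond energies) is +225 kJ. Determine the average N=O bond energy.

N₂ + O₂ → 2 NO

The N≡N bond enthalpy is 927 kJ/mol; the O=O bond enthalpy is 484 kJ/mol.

D(N=O) ≈ 593 kJ/mol

Let D be the N=O bond energy.
Σ(broken) = 1×927 + 1×484 = 1411
Σ(formed) = 2×D = 2D
ΔH = Σ(broken) − Σ(formed) = (1411) − (2D) = +1411 − 2D
Setting this equal to +225 kJ gives 2D = 1186, so D = 593 kJ/mol.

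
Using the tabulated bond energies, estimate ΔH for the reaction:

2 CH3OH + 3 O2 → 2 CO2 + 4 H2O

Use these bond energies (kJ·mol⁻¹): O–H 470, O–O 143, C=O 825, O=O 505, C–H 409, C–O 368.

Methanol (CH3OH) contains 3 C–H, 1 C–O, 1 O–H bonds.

Bonds broken (reactants):
  C–H: 6 × 409 = 2454
  C–O: 2 × 368 = 736
  O–H: 2 × 470 = 940
  O=O: 3 × 505 = 1515
  Σ(broken) = 5645 kJ
Bonds formed (products):
  C=O: 4 × 825 = 3300
  O–H: 8 × 470 = 3760
  Σ(formed) = 7060 kJ
ΔH = Σ(broken) − Σ(formed) = 5645 − 7060 = −1415 kJ

ΔH ≈ −1415 kJ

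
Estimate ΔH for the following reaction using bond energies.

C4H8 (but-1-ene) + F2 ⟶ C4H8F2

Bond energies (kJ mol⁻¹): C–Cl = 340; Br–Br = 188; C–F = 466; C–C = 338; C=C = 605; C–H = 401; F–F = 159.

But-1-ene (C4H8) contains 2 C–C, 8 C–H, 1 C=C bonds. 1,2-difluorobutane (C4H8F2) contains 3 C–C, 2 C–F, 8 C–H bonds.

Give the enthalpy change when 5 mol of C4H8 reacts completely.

ΔH = −2530 kJ

Bonds broken (reactants):
  C–C: 2 × 338 = 676
  C–H: 8 × 401 = 3208
  C=C: 1 × 605 = 605
  F–F: 1 × 159 = 159
  Σ(broken) = 4648 kJ
Bonds formed (products):
  C–C: 3 × 338 = 1014
  C–F: 2 × 466 = 932
  C–H: 8 × 401 = 3208
  Σ(formed) = 5154 kJ
ΔH = Σ(broken) − Σ(formed) = 4648 − 5154 = −506 kJ
For 5× the reaction as written: 5 × (−506) = −2530 kJ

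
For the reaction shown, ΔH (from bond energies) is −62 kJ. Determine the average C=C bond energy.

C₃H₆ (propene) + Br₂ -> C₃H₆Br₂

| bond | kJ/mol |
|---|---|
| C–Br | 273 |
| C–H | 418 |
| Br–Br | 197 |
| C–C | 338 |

D(C=C) ≈ 625 kJ/mol

Let D be the C=C bond energy.
Σ(broken) = 1×197 + 1×338 + 6×418 + 1×D = 3043 + D
Σ(formed) = 2×273 + 2×338 + 6×418 = 3730
ΔH = Σ(broken) − Σ(formed) = (3043 + D) − (3730) = −687 + D
Setting this equal to −62 kJ gives D = 625 kJ/mol.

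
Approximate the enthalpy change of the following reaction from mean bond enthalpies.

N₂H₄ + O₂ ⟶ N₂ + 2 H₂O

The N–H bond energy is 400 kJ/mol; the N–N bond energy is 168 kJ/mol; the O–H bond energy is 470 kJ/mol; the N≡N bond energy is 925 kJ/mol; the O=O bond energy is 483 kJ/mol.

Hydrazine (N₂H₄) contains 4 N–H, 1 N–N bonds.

ΔH ≈ −554 kJ

Bonds broken (reactants):
  N–H: 4 × 400 = 1600
  N–N: 1 × 168 = 168
  O=O: 1 × 483 = 483
  Σ(broken) = 2251 kJ
Bonds formed (products):
  N≡N: 1 × 925 = 925
  O–H: 4 × 470 = 1880
  Σ(formed) = 2805 kJ
ΔH = Σ(broken) − Σ(formed) = 2251 − 2805 = −554 kJ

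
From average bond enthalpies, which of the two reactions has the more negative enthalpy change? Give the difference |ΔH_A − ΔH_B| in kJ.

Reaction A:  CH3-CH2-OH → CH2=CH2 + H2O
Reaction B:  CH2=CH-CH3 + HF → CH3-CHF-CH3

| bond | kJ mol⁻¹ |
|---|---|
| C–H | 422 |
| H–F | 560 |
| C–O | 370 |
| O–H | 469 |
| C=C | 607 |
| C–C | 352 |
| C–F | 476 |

Reaction A:
  Bonds broken (reactants):
    C–C: 1 × 352 = 352
    C–H: 5 × 422 = 2110
    C–O: 1 × 370 = 370
    O–H: 1 × 469 = 469
    Σ(broken) = 3301 kJ
  Bonds formed (products):
    C–H: 4 × 422 = 1688
    C=C: 1 × 607 = 607
    O–H: 2 × 469 = 938
    Σ(formed) = 3233 kJ
  ΔH_A = 3301 − 3233 = +68 kJ
Reaction B:
  Bonds broken (reactants):
    C–C: 1 × 352 = 352
    C–H: 6 × 422 = 2532
    C=C: 1 × 607 = 607
    H–F: 1 × 560 = 560
    Σ(broken) = 4051 kJ
  Bonds formed (products):
    C–C: 2 × 352 = 704
    C–F: 1 × 476 = 476
    C–H: 7 × 422 = 2954
    Σ(formed) = 4134 kJ
  ΔH_B = 4051 − 4134 = −83 kJ
ΔH_A − ΔH_B = +151 kJ, so reaction B has the more negative ΔH; |ΔH_A − ΔH_B| = 151 kJ.

Reaction B, by 151 kJ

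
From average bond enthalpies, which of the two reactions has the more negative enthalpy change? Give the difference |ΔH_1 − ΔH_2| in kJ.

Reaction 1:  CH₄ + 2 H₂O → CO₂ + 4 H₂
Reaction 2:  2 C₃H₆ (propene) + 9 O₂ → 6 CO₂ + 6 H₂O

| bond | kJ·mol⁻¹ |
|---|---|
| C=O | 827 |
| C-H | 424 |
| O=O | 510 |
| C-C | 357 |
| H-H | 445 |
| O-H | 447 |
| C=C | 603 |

Reaction 1:
  Bonds broken (reactants):
    C-H: 4 × 424 = 1696
    O-H: 4 × 447 = 1788
    Σ(broken) = 3484 kJ
  Bonds formed (products):
    C=O: 2 × 827 = 1654
    H-H: 4 × 445 = 1780
    Σ(formed) = 3434 kJ
  ΔH_1 = 3484 − 3434 = +50 kJ
Reaction 2:
  Bonds broken (reactants):
    C-C: 2 × 357 = 714
    C-H: 12 × 424 = 5088
    C=C: 2 × 603 = 1206
    O=O: 9 × 510 = 4590
    Σ(broken) = 11598 kJ
  Bonds formed (products):
    C=O: 12 × 827 = 9924
    O-H: 12 × 447 = 5364
    Σ(formed) = 15288 kJ
  ΔH_2 = 11598 − 15288 = −3690 kJ
ΔH_1 − ΔH_2 = +3740 kJ, so reaction 2 has the more negative ΔH; |ΔH_1 − ΔH_2| = 3740 kJ.

Reaction 2, by 3740 kJ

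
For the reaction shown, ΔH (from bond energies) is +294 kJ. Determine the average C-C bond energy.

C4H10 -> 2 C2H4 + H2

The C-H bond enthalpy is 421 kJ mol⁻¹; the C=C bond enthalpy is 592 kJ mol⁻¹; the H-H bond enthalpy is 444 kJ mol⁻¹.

Let D be the C-C bond energy.
Σ(broken) = 3×D + 10×421 = 4210 + 3D
Σ(formed) = 8×421 + 2×592 + 1×444 = 4996
ΔH = Σ(broken) − Σ(formed) = (4210 + 3D) − (4996) = −786 + 3D
Setting this equal to +294 kJ gives 3D = 1080, so D = 360 kJ/mol.

D(C-C) ≈ 360 kJ/mol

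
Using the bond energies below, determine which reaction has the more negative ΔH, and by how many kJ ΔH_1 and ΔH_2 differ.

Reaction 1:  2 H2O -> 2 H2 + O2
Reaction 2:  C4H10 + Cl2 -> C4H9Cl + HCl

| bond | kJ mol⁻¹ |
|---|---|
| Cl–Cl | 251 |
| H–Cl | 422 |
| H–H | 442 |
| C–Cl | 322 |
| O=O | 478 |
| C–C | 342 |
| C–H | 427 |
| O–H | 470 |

Reaction 1:
  Bonds broken (reactants):
    O–H: 4 × 470 = 1880
    Σ(broken) = 1880 kJ
  Bonds formed (products):
    H–H: 2 × 442 = 884
    O=O: 1 × 478 = 478
    Σ(formed) = 1362 kJ
  ΔH_1 = 1880 − 1362 = +518 kJ
Reaction 2:
  Bonds broken (reactants):
    C–C: 3 × 342 = 1026
    C–H: 10 × 427 = 4270
    Cl–Cl: 1 × 251 = 251
    Σ(broken) = 5547 kJ
  Bonds formed (products):
    C–C: 3 × 342 = 1026
    C–Cl: 1 × 322 = 322
    C–H: 9 × 427 = 3843
    H–Cl: 1 × 422 = 422
    Σ(formed) = 5613 kJ
  ΔH_2 = 5547 − 5613 = −66 kJ
ΔH_1 − ΔH_2 = +584 kJ, so reaction 2 has the more negative ΔH; |ΔH_1 − ΔH_2| = 584 kJ.

Reaction 2, by 584 kJ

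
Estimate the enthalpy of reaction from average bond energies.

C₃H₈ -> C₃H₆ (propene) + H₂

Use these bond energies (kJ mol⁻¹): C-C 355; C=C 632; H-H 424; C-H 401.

Bonds broken (reactants):
  C-C: 2 × 355 = 710
  C-H: 8 × 401 = 3208
  Σ(broken) = 3918 kJ
Bonds formed (products):
  C-C: 1 × 355 = 355
  C-H: 6 × 401 = 2406
  C=C: 1 × 632 = 632
  H-H: 1 × 424 = 424
  Σ(formed) = 3817 kJ
ΔH = Σ(broken) − Σ(formed) = 3918 − 3817 = +101 kJ

ΔH ≈ +101 kJ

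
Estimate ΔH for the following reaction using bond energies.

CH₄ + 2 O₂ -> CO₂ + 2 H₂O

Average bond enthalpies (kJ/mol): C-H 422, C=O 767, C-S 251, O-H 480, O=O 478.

ΔH ≈ −810 kJ

Bonds broken (reactants):
  C-H: 4 × 422 = 1688
  O=O: 2 × 478 = 956
  Σ(broken) = 2644 kJ
Bonds formed (products):
  C=O: 2 × 767 = 1534
  O-H: 4 × 480 = 1920
  Σ(formed) = 3454 kJ
ΔH = Σ(broken) − Σ(formed) = 2644 − 3454 = −810 kJ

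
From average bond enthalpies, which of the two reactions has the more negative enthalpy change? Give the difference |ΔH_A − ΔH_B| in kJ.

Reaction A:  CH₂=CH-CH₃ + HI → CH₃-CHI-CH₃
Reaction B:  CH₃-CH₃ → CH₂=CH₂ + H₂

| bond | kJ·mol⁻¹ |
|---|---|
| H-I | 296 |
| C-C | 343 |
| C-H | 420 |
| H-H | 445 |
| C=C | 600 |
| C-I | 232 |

Reaction A, by 237 kJ

Reaction A:
  Bonds broken (reactants):
    C-C: 1 × 343 = 343
    C-H: 6 × 420 = 2520
    C=C: 1 × 600 = 600
    H-I: 1 × 296 = 296
    Σ(broken) = 3759 kJ
  Bonds formed (products):
    C-C: 2 × 343 = 686
    C-H: 7 × 420 = 2940
    C-I: 1 × 232 = 232
    Σ(formed) = 3858 kJ
  ΔH_A = 3759 − 3858 = −99 kJ
Reaction B:
  Bonds broken (reactants):
    C-C: 1 × 343 = 343
    C-H: 6 × 420 = 2520
    Σ(broken) = 2863 kJ
  Bonds formed (products):
    C-H: 4 × 420 = 1680
    C=C: 1 × 600 = 600
    H-H: 1 × 445 = 445
    Σ(formed) = 2725 kJ
  ΔH_B = 2863 − 2725 = +138 kJ
ΔH_A − ΔH_B = −237 kJ, so reaction A has the more negative ΔH; |ΔH_A − ΔH_B| = 237 kJ.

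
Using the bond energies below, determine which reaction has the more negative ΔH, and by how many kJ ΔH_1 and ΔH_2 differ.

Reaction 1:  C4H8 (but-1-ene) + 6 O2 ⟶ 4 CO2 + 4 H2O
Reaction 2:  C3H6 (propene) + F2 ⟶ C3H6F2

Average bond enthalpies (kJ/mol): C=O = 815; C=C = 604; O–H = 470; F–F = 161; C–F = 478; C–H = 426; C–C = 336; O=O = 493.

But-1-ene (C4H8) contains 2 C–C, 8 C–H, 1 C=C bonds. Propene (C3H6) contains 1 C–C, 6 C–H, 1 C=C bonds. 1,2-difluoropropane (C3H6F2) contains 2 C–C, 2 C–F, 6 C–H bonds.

Reaction 1, by 2111 kJ

Reaction 1:
  Bonds broken (reactants):
    C–C: 2 × 336 = 672
    C–H: 8 × 426 = 3408
    C=C: 1 × 604 = 604
    O=O: 6 × 493 = 2958
    Σ(broken) = 7642 kJ
  Bonds formed (products):
    C=O: 8 × 815 = 6520
    O–H: 8 × 470 = 3760
    Σ(formed) = 10280 kJ
  ΔH_1 = 7642 − 10280 = −2638 kJ
Reaction 2:
  Bonds broken (reactants):
    C–C: 1 × 336 = 336
    C–H: 6 × 426 = 2556
    C=C: 1 × 604 = 604
    F–F: 1 × 161 = 161
    Σ(broken) = 3657 kJ
  Bonds formed (products):
    C–C: 2 × 336 = 672
    C–F: 2 × 478 = 956
    C–H: 6 × 426 = 2556
    Σ(formed) = 4184 kJ
  ΔH_2 = 3657 − 4184 = −527 kJ
ΔH_1 − ΔH_2 = −2111 kJ, so reaction 1 has the more negative ΔH; |ΔH_1 − ΔH_2| = 2111 kJ.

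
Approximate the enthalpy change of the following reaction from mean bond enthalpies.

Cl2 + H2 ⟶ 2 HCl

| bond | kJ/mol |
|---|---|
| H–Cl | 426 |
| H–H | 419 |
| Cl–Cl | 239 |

Bonds broken (reactants):
  Cl–Cl: 1 × 239 = 239
  H–H: 1 × 419 = 419
  Σ(broken) = 658 kJ
Bonds formed (products):
  H–Cl: 2 × 426 = 852
  Σ(formed) = 852 kJ
ΔH = Σ(broken) − Σ(formed) = 658 − 852 = −194 kJ

ΔH ≈ −194 kJ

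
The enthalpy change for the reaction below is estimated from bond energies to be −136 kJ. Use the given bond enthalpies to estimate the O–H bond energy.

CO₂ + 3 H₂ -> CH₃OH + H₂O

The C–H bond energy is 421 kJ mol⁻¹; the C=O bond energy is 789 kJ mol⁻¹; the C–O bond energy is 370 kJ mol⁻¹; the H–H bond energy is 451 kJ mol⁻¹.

Let D be the O–H bond energy.
Σ(broken) = 2×789 + 3×451 = 2931
Σ(formed) = 3×421 + 1×370 + 3×D = 1633 + 3D
ΔH = Σ(broken) − Σ(formed) = (2931) − (1633 + 3D) = +1298 − 3D
Setting this equal to −136 kJ gives 3D = 1434, so D = 478 kJ/mol.

D(O–H) ≈ 478 kJ/mol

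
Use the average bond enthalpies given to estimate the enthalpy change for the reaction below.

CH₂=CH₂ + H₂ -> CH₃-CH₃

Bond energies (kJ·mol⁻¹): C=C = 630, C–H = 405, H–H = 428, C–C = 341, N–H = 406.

ΔH ≈ −93 kJ

Bonds broken (reactants):
  C–H: 4 × 405 = 1620
  C=C: 1 × 630 = 630
  H–H: 1 × 428 = 428
  Σ(broken) = 2678 kJ
Bonds formed (products):
  C–C: 1 × 341 = 341
  C–H: 6 × 405 = 2430
  Σ(formed) = 2771 kJ
ΔH = Σ(broken) − Σ(formed) = 2678 − 2771 = −93 kJ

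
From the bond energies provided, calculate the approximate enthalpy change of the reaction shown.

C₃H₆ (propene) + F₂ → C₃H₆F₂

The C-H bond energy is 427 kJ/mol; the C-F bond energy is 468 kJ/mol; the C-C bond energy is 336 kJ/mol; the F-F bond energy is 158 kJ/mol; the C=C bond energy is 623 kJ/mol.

ΔH ≈ −491 kJ

Bonds broken (reactants):
  C-C: 1 × 336 = 336
  C-H: 6 × 427 = 2562
  C=C: 1 × 623 = 623
  F-F: 1 × 158 = 158
  Σ(broken) = 3679 kJ
Bonds formed (products):
  C-C: 2 × 336 = 672
  C-F: 2 × 468 = 936
  C-H: 6 × 427 = 2562
  Σ(formed) = 4170 kJ
ΔH = Σ(broken) − Σ(formed) = 3679 − 4170 = −491 kJ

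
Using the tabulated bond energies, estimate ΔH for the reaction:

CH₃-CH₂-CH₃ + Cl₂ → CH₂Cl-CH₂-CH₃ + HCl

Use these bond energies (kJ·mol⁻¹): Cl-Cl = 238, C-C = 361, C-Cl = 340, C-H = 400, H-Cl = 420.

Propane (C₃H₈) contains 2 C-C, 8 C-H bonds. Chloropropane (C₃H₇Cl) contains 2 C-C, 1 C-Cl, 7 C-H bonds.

ΔH ≈ −122 kJ

Bonds broken (reactants):
  C-C: 2 × 361 = 722
  C-H: 8 × 400 = 3200
  Cl-Cl: 1 × 238 = 238
  Σ(broken) = 4160 kJ
Bonds formed (products):
  C-C: 2 × 361 = 722
  C-Cl: 1 × 340 = 340
  C-H: 7 × 400 = 2800
  H-Cl: 1 × 420 = 420
  Σ(formed) = 4282 kJ
ΔH = Σ(broken) − Σ(formed) = 4160 − 4282 = −122 kJ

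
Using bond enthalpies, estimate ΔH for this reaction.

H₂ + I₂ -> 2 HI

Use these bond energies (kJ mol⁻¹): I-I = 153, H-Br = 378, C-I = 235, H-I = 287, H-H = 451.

Bonds broken (reactants):
  H-H: 1 × 451 = 451
  I-I: 1 × 153 = 153
  Σ(broken) = 604 kJ
Bonds formed (products):
  H-I: 2 × 287 = 574
  Σ(formed) = 574 kJ
ΔH = Σ(broken) − Σ(formed) = 604 − 574 = +30 kJ

ΔH ≈ +30 kJ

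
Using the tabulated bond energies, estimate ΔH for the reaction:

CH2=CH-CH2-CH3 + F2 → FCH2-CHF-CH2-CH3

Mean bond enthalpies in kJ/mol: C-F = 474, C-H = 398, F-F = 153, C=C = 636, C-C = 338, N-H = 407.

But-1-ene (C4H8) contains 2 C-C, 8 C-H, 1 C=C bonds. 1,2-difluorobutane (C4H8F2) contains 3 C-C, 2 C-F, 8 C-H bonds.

ΔH ≈ −497 kJ

Bonds broken (reactants):
  C-C: 2 × 338 = 676
  C-H: 8 × 398 = 3184
  C=C: 1 × 636 = 636
  F-F: 1 × 153 = 153
  Σ(broken) = 4649 kJ
Bonds formed (products):
  C-C: 3 × 338 = 1014
  C-F: 2 × 474 = 948
  C-H: 8 × 398 = 3184
  Σ(formed) = 5146 kJ
ΔH = Σ(broken) − Σ(formed) = 4649 − 5146 = −497 kJ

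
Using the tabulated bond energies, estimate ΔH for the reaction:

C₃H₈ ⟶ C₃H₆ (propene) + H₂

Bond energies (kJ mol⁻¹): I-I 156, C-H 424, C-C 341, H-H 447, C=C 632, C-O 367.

ΔH ≈ +110 kJ

Bonds broken (reactants):
  C-C: 2 × 341 = 682
  C-H: 8 × 424 = 3392
  Σ(broken) = 4074 kJ
Bonds formed (products):
  C-C: 1 × 341 = 341
  C-H: 6 × 424 = 2544
  C=C: 1 × 632 = 632
  H-H: 1 × 447 = 447
  Σ(formed) = 3964 kJ
ΔH = Σ(broken) − Σ(formed) = 4074 − 3964 = +110 kJ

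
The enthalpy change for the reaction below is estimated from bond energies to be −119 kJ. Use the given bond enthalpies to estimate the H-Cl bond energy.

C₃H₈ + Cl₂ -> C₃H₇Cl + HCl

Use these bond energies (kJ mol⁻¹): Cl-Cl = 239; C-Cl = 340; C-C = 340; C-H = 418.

Let D be the H-Cl bond energy.
Σ(broken) = 2×340 + 8×418 + 1×239 = 4263
Σ(formed) = 2×340 + 1×340 + 7×418 + 1×D = 3946 + D
ΔH = Σ(broken) − Σ(formed) = (4263) − (3946 + D) = +317 − D
Setting this equal to −119 kJ gives D = 436 kJ/mol.

D(H-Cl) ≈ 436 kJ/mol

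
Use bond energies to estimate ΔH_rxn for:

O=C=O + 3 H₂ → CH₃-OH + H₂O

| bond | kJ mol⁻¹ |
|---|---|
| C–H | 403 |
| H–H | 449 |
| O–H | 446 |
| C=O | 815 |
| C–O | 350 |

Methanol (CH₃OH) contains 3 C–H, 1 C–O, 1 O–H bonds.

ΔH ≈ +80 kJ

Bonds broken (reactants):
  C=O: 2 × 815 = 1630
  H–H: 3 × 449 = 1347
  Σ(broken) = 2977 kJ
Bonds formed (products):
  C–H: 3 × 403 = 1209
  C–O: 1 × 350 = 350
  O–H: 3 × 446 = 1338
  Σ(formed) = 2897 kJ
ΔH = Σ(broken) − Σ(formed) = 2977 − 2897 = +80 kJ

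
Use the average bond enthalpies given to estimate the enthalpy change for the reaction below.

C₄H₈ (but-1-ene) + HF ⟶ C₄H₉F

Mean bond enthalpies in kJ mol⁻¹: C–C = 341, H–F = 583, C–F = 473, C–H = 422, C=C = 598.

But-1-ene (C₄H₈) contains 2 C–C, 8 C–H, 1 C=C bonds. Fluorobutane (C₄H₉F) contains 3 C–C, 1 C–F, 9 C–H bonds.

Bonds broken (reactants):
  C–C: 2 × 341 = 682
  C–H: 8 × 422 = 3376
  C=C: 1 × 598 = 598
  H–F: 1 × 583 = 583
  Σ(broken) = 5239 kJ
Bonds formed (products):
  C–C: 3 × 341 = 1023
  C–F: 1 × 473 = 473
  C–H: 9 × 422 = 3798
  Σ(formed) = 5294 kJ
ΔH = Σ(broken) − Σ(formed) = 5239 − 5294 = −55 kJ

ΔH ≈ −55 kJ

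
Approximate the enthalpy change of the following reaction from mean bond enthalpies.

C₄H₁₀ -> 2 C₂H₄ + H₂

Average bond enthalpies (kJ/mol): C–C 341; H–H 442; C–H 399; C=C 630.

ΔH ≈ +119 kJ

Bonds broken (reactants):
  C–C: 3 × 341 = 1023
  C–H: 10 × 399 = 3990
  Σ(broken) = 5013 kJ
Bonds formed (products):
  C–H: 8 × 399 = 3192
  C=C: 2 × 630 = 1260
  H–H: 1 × 442 = 442
  Σ(formed) = 4894 kJ
ΔH = Σ(broken) − Σ(formed) = 5013 − 4894 = +119 kJ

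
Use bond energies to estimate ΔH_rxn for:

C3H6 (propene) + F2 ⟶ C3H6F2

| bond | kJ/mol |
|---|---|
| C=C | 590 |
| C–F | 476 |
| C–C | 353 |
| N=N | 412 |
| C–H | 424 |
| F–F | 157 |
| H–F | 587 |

Bonds broken (reactants):
  C–C: 1 × 353 = 353
  C–H: 6 × 424 = 2544
  C=C: 1 × 590 = 590
  F–F: 1 × 157 = 157
  Σ(broken) = 3644 kJ
Bonds formed (products):
  C–C: 2 × 353 = 706
  C–F: 2 × 476 = 952
  C–H: 6 × 424 = 2544
  Σ(formed) = 4202 kJ
ΔH = Σ(broken) − Σ(formed) = 3644 − 4202 = −558 kJ

ΔH ≈ −558 kJ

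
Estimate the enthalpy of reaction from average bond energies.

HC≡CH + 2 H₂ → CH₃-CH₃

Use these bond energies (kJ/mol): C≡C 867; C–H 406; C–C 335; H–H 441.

ΔH ≈ −210 kJ

Bonds broken (reactants):
  C≡C: 1 × 867 = 867
  C–H: 2 × 406 = 812
  H–H: 2 × 441 = 882
  Σ(broken) = 2561 kJ
Bonds formed (products):
  C–C: 1 × 335 = 335
  C–H: 6 × 406 = 2436
  Σ(formed) = 2771 kJ
ΔH = Σ(broken) − Σ(formed) = 2561 − 2771 = −210 kJ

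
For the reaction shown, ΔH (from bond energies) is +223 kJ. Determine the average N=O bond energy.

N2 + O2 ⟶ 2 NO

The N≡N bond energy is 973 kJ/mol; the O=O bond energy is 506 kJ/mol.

D(N=O) ≈ 628 kJ/mol

Let D be the N=O bond energy.
Σ(broken) = 1×973 + 1×506 = 1479
Σ(formed) = 2×D = 2D
ΔH = Σ(broken) − Σ(formed) = (1479) − (2D) = +1479 − 2D
Setting this equal to +223 kJ gives 2D = 1256, so D = 628 kJ/mol.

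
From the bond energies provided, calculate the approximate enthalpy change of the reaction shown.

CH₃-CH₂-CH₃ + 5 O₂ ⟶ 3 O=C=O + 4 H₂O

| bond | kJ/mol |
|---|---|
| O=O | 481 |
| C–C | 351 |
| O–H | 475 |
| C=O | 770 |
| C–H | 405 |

Bonds broken (reactants):
  C–C: 2 × 351 = 702
  C–H: 8 × 405 = 3240
  O=O: 5 × 481 = 2405
  Σ(broken) = 6347 kJ
Bonds formed (products):
  C=O: 6 × 770 = 4620
  O–H: 8 × 475 = 3800
  Σ(formed) = 8420 kJ
ΔH = Σ(broken) − Σ(formed) = 6347 − 8420 = −2073 kJ

ΔH ≈ −2073 kJ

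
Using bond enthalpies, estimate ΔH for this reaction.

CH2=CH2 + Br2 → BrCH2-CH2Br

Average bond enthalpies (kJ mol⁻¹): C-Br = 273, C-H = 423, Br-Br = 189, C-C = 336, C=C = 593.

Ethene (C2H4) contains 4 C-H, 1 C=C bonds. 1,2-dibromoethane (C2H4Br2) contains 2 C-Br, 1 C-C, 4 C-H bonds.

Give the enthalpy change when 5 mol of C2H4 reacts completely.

ΔH = −500 kJ

Bonds broken (reactants):
  Br-Br: 1 × 189 = 189
  C-H: 4 × 423 = 1692
  C=C: 1 × 593 = 593
  Σ(broken) = 2474 kJ
Bonds formed (products):
  C-Br: 2 × 273 = 546
  C-C: 1 × 336 = 336
  C-H: 4 × 423 = 1692
  Σ(formed) = 2574 kJ
ΔH = Σ(broken) − Σ(formed) = 2474 − 2574 = −100 kJ
For 5× the reaction as written: 5 × (−100) = −500 kJ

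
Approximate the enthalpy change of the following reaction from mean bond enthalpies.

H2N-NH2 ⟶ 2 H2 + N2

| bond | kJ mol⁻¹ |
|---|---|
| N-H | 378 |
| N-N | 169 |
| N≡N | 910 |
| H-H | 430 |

ΔH ≈ −89 kJ

Bonds broken (reactants):
  N-H: 4 × 378 = 1512
  N-N: 1 × 169 = 169
  Σ(broken) = 1681 kJ
Bonds formed (products):
  H-H: 2 × 430 = 860
  N≡N: 1 × 910 = 910
  Σ(formed) = 1770 kJ
ΔH = Σ(broken) − Σ(formed) = 1681 − 1770 = −89 kJ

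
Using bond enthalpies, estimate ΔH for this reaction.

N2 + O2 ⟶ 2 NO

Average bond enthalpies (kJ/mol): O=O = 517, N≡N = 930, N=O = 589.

Bonds broken (reactants):
  N≡N: 1 × 930 = 930
  O=O: 1 × 517 = 517
  Σ(broken) = 1447 kJ
Bonds formed (products):
  N=O: 2 × 589 = 1178
  Σ(formed) = 1178 kJ
ΔH = Σ(broken) − Σ(formed) = 1447 − 1178 = +269 kJ

ΔH ≈ +269 kJ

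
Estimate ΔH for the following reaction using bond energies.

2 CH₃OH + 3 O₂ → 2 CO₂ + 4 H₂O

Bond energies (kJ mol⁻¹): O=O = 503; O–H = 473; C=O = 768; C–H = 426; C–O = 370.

ΔH ≈ −1105 kJ

Bonds broken (reactants):
  C–H: 6 × 426 = 2556
  C–O: 2 × 370 = 740
  O–H: 2 × 473 = 946
  O=O: 3 × 503 = 1509
  Σ(broken) = 5751 kJ
Bonds formed (products):
  C=O: 4 × 768 = 3072
  O–H: 8 × 473 = 3784
  Σ(formed) = 6856 kJ
ΔH = Σ(broken) − Σ(formed) = 5751 − 6856 = −1105 kJ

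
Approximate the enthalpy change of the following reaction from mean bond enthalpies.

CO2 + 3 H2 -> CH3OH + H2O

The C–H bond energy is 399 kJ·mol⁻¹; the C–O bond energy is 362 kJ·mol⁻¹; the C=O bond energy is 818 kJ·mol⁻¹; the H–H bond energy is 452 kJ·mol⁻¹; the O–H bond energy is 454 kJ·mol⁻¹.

Bonds broken (reactants):
  C=O: 2 × 818 = 1636
  H–H: 3 × 452 = 1356
  Σ(broken) = 2992 kJ
Bonds formed (products):
  C–H: 3 × 399 = 1197
  C–O: 1 × 362 = 362
  O–H: 3 × 454 = 1362
  Σ(formed) = 2921 kJ
ΔH = Σ(broken) − Σ(formed) = 2992 − 2921 = +71 kJ

ΔH ≈ +71 kJ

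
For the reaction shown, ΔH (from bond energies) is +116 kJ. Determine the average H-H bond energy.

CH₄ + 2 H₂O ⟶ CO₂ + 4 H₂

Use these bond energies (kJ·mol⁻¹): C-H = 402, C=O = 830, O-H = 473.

D(H-H) ≈ 431 kJ/mol

Let D be the H-H bond energy.
Σ(broken) = 4×402 + 4×473 = 3500
Σ(formed) = 2×830 + 4×D = 1660 + 4D
ΔH = Σ(broken) − Σ(formed) = (3500) − (1660 + 4D) = +1840 − 4D
Setting this equal to +116 kJ gives 4D = 1724, so D = 431 kJ/mol.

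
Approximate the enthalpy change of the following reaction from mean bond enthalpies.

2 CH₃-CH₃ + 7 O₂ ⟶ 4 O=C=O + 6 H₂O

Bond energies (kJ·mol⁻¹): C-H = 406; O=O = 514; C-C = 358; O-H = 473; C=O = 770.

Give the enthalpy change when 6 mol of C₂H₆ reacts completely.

ΔH = −7950 kJ

Bonds broken (reactants):
  C-C: 2 × 358 = 716
  C-H: 12 × 406 = 4872
  O=O: 7 × 514 = 3598
  Σ(broken) = 9186 kJ
Bonds formed (products):
  C=O: 8 × 770 = 6160
  O-H: 12 × 473 = 5676
  Σ(formed) = 11836 kJ
ΔH = Σ(broken) − Σ(formed) = 9186 − 11836 = −2650 kJ
For 3× the reaction as written: 3 × (−2650) = −7950 kJ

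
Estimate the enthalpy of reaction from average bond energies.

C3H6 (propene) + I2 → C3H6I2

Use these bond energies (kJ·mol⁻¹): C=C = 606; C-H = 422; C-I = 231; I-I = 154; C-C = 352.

Bonds broken (reactants):
  C-C: 1 × 352 = 352
  C-H: 6 × 422 = 2532
  C=C: 1 × 606 = 606
  I-I: 1 × 154 = 154
  Σ(broken) = 3644 kJ
Bonds formed (products):
  C-C: 2 × 352 = 704
  C-H: 6 × 422 = 2532
  C-I: 2 × 231 = 462
  Σ(formed) = 3698 kJ
ΔH = Σ(broken) − Σ(formed) = 3644 − 3698 = −54 kJ

ΔH ≈ −54 kJ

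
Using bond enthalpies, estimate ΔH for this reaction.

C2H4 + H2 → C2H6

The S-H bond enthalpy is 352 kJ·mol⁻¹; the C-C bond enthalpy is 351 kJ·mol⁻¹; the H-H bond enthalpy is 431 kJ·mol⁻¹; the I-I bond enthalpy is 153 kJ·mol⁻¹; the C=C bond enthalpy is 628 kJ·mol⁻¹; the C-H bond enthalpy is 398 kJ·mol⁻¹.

Bonds broken (reactants):
  C-H: 4 × 398 = 1592
  C=C: 1 × 628 = 628
  H-H: 1 × 431 = 431
  Σ(broken) = 2651 kJ
Bonds formed (products):
  C-C: 1 × 351 = 351
  C-H: 6 × 398 = 2388
  Σ(formed) = 2739 kJ
ΔH = Σ(broken) − Σ(formed) = 2651 − 2739 = −88 kJ

ΔH ≈ −88 kJ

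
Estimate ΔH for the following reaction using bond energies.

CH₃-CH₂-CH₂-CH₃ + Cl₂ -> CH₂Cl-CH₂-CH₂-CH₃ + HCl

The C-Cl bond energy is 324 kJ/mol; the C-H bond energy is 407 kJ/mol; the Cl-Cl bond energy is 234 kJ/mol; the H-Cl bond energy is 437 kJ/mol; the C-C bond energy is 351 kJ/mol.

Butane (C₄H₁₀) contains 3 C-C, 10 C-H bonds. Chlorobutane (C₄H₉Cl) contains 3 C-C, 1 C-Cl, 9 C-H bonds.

Bonds broken (reactants):
  C-C: 3 × 351 = 1053
  C-H: 10 × 407 = 4070
  Cl-Cl: 1 × 234 = 234
  Σ(broken) = 5357 kJ
Bonds formed (products):
  C-C: 3 × 351 = 1053
  C-Cl: 1 × 324 = 324
  C-H: 9 × 407 = 3663
  H-Cl: 1 × 437 = 437
  Σ(formed) = 5477 kJ
ΔH = Σ(broken) − Σ(formed) = 5357 − 5477 = −120 kJ

ΔH ≈ −120 kJ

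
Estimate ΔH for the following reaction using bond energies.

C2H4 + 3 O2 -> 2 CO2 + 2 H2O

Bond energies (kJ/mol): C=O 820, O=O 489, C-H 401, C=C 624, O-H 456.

Bonds broken (reactants):
  C-H: 4 × 401 = 1604
  C=C: 1 × 624 = 624
  O=O: 3 × 489 = 1467
  Σ(broken) = 3695 kJ
Bonds formed (products):
  C=O: 4 × 820 = 3280
  O-H: 4 × 456 = 1824
  Σ(formed) = 5104 kJ
ΔH = Σ(broken) − Σ(formed) = 3695 − 5104 = −1409 kJ

ΔH ≈ −1409 kJ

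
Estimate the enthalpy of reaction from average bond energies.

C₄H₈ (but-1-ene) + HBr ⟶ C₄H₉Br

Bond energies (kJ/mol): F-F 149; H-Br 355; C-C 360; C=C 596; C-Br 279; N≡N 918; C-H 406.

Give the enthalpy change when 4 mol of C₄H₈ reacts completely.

Bonds broken (reactants):
  C-C: 2 × 360 = 720
  C-H: 8 × 406 = 3248
  C=C: 1 × 596 = 596
  H-Br: 1 × 355 = 355
  Σ(broken) = 4919 kJ
Bonds formed (products):
  C-Br: 1 × 279 = 279
  C-C: 3 × 360 = 1080
  C-H: 9 × 406 = 3654
  Σ(formed) = 5013 kJ
ΔH = Σ(broken) − Σ(formed) = 4919 − 5013 = −94 kJ
For 4× the reaction as written: 4 × (−94) = −376 kJ

ΔH = −376 kJ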